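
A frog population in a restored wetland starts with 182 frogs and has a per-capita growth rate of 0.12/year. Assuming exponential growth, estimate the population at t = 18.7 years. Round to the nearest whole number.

1716 frogs

N(t) = N₀·e^(rt) = 182 × e^(0.12×18.7) = 182 × e^2.244.
e^2.244 ≈ 9.431, so N ≈ 182 × 9.431 = 1716.44.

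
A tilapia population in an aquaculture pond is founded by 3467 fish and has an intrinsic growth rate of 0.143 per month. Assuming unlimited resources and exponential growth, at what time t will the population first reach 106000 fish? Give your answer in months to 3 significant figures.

23.9 months

Set N₀·e^(rt) = 106000: e^(0.143·t) = 106000/3467 = 30.574.
0.143·t = ln(30.574) = 3.4201, so t = 3.4201/0.143 = 23.917.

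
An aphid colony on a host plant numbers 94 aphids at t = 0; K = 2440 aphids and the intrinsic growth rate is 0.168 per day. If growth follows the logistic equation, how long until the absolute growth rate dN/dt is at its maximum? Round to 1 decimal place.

Logistic growth is fastest at N = K/2 = 1220.
A = (K − N₀)/N₀ = 24.957. Set K/(1 + A·e^(−rt)) = K/2 → A·e^(−rt) = 1.
e^(−0.168t) = 1/24.957 = 0.0400682, so t = ln(24.957)/0.168 = 3.2172/0.168 = 19.15.

19.1 days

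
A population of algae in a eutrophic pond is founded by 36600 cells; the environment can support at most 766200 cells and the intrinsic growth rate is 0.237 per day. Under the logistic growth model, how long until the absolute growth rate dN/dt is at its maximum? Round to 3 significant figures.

Logistic growth is fastest at N = K/2 = 383100.
A = (K − N₀)/N₀ = 19.934. Set K/(1 + A·e^(−rt)) = K/2 → A·e^(−rt) = 1.
e^(−0.237t) = 1/19.934 = 0.0501645, so t = ln(19.934)/0.237 = 2.9924/0.237 = 12.626.

12.6 days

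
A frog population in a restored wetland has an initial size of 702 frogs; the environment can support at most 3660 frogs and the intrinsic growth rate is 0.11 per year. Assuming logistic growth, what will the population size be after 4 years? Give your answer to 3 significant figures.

986 frogs

A = (K − N₀)/N₀ = (3660 − 702)/702 = 4.2137.
N(t) = K/(1 + A·e^(−rt)) = 3660/(1 + 4.2137×e^(−0.11×4)).
e^(−0.44) = 0.64404; denominator = 1 + 4.2137×0.64404 = 3.7138.
N = 3660/3.7138 = 985.524.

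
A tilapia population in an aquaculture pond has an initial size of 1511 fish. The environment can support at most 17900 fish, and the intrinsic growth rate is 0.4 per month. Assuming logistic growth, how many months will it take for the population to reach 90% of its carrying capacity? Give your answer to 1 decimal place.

A = (K − N₀)/N₀ = (17900 − 1511)/1511 = 10.846.
Solve 17900/(1 + 10.846·e^(−0.4t)) = 16110: 1 + 10.846·e^(−0.4t) = 1.1111, so e^(−0.4t) = 0.010244.
−0.4·t = ln(0.010244) = -4.5811, so t = 4.5811/0.4 = 11.453.

11.5 months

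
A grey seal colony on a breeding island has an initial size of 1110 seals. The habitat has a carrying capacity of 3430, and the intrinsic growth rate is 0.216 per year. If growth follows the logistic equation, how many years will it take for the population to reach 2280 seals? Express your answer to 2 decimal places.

A = (K − N₀)/N₀ = (3430 − 1110)/1110 = 2.0901.
Solve 3430/(1 + 2.0901·e^(−0.216t)) = 2280: 1 + 2.0901·e^(−0.216t) = 1.5044, so e^(−0.216t) = 0.241323.
−0.216·t = ln(0.241323) = -1.4216, so t = 1.4216/0.216 = 6.5816.

6.58 years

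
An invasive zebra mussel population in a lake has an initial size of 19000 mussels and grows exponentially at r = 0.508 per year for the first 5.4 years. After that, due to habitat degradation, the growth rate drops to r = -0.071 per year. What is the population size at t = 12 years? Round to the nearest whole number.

184757 mussels

Phase 1: N(5.4) = 19000·e^(0.508×5.4) = 19000·e^2.743 = 295196.
Phase 2 runs for 12 − 5.4 = 6.6 years at r = -0.071.
N(12) = 295196·e^(-0.071×6.6) = 295196·e^-0.4686 = 184757.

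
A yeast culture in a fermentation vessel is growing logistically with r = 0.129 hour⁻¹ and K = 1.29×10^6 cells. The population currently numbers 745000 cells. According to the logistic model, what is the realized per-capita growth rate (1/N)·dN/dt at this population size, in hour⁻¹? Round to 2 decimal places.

0.05 per hour

(1/N)·dN/dt = r(1 − N/K) = 0.129 × (1 − 745000/1.29×10^6).
= 0.129 × 0.42248 = 0.0545.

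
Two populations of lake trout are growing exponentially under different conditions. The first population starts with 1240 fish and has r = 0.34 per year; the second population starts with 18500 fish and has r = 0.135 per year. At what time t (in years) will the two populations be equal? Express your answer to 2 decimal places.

Set 1240·e^(0.34t) = 18500·e^(0.135t).
e^((0.34 − 0.135)t) = 18500/1240 → e^(0.205·t) = 14.919.
0.205·t = ln(14.919) = 2.7027, so t = 2.7027/0.205 = 13.184.

13.18 years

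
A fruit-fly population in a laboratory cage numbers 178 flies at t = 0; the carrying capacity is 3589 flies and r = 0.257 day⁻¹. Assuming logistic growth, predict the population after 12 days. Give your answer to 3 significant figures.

A = (K − N₀)/N₀ = (3589 − 178)/178 = 19.163.
N(t) = K/(1 + A·e^(−rt)) = 3589/(1 + 19.163×e^(−0.257×12)).
e^(−3.084) = 0.045776; denominator = 1 + 19.163×0.045776 = 1.8772.
N = 3589/1.8772 = 1911.89.

1910 flies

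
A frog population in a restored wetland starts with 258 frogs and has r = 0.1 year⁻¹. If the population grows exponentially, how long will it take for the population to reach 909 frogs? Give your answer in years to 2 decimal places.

12.59 years

Set N₀·e^(rt) = 909: e^(0.1·t) = 909/258 = 3.5233.
0.1·t = ln(3.5233) = 1.2594, so t = 1.2594/0.1 = 12.594.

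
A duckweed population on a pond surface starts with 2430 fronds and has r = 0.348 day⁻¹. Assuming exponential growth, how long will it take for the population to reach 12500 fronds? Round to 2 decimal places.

4.71 days

Set N₀·e^(rt) = 12500: e^(0.348·t) = 12500/2430 = 5.144.
0.348·t = ln(5.144) = 1.6378, so t = 1.6378/0.348 = 4.7064.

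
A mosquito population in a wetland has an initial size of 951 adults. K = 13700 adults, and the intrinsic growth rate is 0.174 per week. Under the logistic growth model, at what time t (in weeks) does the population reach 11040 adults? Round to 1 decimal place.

A = (K − N₀)/N₀ = (13700 − 951)/951 = 13.406.
Solve 13700/(1 + 13.406·e^(−0.174t)) = 11040: 1 + 13.406·e^(−0.174t) = 1.2409, so e^(−0.174t) = 0.0179729.
−0.174·t = ln(0.0179729) = -4.0189, so t = 4.0189/0.174 = 23.097.

23.1 weeks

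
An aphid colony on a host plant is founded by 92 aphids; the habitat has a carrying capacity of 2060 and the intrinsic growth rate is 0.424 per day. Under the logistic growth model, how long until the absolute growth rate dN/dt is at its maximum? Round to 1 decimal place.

Logistic growth is fastest at N = K/2 = 1030.
A = (K − N₀)/N₀ = 21.391. Set K/(1 + A·e^(−rt)) = K/2 → A·e^(−rt) = 1.
e^(−0.424t) = 1/21.391 = 0.046748, so t = ln(21.391)/0.424 = 3.063/0.424 = 7.224.

7.2 days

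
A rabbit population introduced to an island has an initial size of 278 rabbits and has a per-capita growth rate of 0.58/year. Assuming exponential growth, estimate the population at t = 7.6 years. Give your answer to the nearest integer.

N(t) = N₀·e^(rt) = 278 × e^(0.58×7.6) = 278 × e^4.408.
e^4.408 ≈ 82.105, so N ≈ 278 × 82.105 = 22825.2.

22825 rabbits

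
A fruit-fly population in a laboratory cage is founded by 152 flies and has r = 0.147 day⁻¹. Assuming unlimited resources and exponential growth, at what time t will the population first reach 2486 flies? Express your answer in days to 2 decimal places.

Set N₀·e^(rt) = 2486: e^(0.147·t) = 2486/152 = 16.355.
0.147·t = ln(16.355) = 2.7945, so t = 2.7945/0.147 = 19.011.

19.01 days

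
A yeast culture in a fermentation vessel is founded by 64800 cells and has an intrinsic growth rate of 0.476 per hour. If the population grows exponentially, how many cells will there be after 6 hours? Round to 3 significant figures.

1130000 cells

N(t) = N₀·e^(rt) = 64800 × e^(0.476×6) = 64800 × e^2.856.
e^2.856 ≈ 17.392, so N ≈ 64800 × 17.392 = 1.12699×10^6.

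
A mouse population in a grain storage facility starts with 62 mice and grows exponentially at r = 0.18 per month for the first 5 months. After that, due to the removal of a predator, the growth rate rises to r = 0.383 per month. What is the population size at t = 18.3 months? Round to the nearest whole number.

Phase 1: N(5) = 62·e^(0.18×5) = 62·e^0.9 = 152.495.
Phase 2 runs for 18.3 − 5 = 13.3 months at r = 0.383.
N(18.3) = 152.495·e^(0.383×13.3) = 152.495·e^5.094 = 24860.5.

24860 mice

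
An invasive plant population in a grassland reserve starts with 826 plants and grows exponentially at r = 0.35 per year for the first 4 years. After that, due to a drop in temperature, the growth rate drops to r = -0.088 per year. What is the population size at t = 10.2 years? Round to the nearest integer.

1941 plants

Phase 1: N(4) = 826·e^(0.35×4) = 826·e^1.4 = 3349.6.
Phase 2 runs for 10.2 − 4 = 6.2 years at r = -0.088.
N(10.2) = 3349.6·e^(-0.088×6.2) = 3349.6·e^-0.5456 = 1941.07.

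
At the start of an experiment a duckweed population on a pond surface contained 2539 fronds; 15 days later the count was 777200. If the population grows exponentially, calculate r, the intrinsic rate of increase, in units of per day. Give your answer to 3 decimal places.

0.382 per day

From N(t) = N₀·e^(rt): e^(r·15) = 777200/2539 = 306.1.
r·15 = ln(306.1) = 5.7239, so r = 5.7239/15 = 0.3816.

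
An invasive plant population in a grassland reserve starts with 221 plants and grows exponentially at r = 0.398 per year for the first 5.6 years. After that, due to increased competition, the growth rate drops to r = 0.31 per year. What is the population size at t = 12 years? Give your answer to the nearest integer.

Phase 1: N(5.6) = 221·e^(0.398×5.6) = 221·e^2.229 = 2052.81.
Phase 2 runs for 12 − 5.6 = 6.4 years at r = 0.31.
N(12) = 2052.81·e^(0.31×6.4) = 2052.81·e^1.984 = 14927.5.

14928 plants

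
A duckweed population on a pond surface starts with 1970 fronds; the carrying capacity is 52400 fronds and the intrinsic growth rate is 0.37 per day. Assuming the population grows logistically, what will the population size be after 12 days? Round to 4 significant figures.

A = (K − N₀)/N₀ = (52400 − 1970)/1970 = 25.599.
N(t) = K/(1 + A·e^(−rt)) = 52400/(1 + 25.599×e^(−0.37×12)).
e^(−4.44) = 0.011796; denominator = 1 + 25.599×0.011796 = 1.302.
N = 52400/1.302 = 40246.9.

40250 fronds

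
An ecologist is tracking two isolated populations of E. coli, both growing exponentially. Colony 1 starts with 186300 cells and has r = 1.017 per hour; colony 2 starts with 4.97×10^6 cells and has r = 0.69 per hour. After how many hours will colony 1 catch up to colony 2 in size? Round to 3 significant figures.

Set 186300·e^(1.017t) = 4.97×10^6·e^(0.69t).
e^((1.017 − 0.69)t) = 4.97×10^6/186300 → e^(0.327·t) = 26.677.
0.327·t = ln(26.677) = 3.2838, so t = 3.2838/0.327 = 10.042.

10.0 hours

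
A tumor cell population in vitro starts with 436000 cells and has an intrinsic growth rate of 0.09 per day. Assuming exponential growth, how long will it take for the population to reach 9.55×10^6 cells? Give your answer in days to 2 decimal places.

34.30 days

Set N₀·e^(rt) = 9.55×10^6: e^(0.09·t) = 9.55×10^6/436000 = 21.904.
0.09·t = ln(21.904) = 3.0867, so t = 3.0867/0.09 = 34.296.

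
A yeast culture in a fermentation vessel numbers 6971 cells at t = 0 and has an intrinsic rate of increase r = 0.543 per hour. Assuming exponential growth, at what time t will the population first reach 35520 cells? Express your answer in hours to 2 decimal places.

Set N₀·e^(rt) = 35520: e^(0.543·t) = 35520/6971 = 5.0954.
0.543·t = ln(5.0954) = 1.6283, so t = 1.6283/0.543 = 2.9988.

3.00 hours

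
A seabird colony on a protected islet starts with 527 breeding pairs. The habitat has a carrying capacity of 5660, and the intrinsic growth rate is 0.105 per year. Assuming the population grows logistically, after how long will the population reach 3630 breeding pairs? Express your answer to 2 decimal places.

A = (K − N₀)/N₀ = (5660 − 527)/527 = 9.74.
Solve 5660/(1 + 9.74·e^(−0.105t)) = 3630: 1 + 9.74·e^(−0.105t) = 1.5592, so e^(−0.105t) = 0.0574154.
−0.105·t = ln(0.0574154) = -2.8574, so t = 2.8574/0.105 = 27.214.

27.21 years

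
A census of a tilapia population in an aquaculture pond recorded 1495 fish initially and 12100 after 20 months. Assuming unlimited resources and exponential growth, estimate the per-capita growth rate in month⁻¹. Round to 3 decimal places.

From N(t) = N₀·e^(rt): e^(r·20) = 12100/1495 = 8.0936.
r·20 = ln(8.0936) = 2.0911, so r = 2.0911/20 = 0.10455.

0.105 per month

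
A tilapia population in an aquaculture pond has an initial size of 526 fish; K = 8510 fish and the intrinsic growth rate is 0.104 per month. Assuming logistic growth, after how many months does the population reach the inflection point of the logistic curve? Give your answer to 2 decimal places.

Logistic growth is fastest at N = K/2 = 4255.
A = (K − N₀)/N₀ = 15.179. Set K/(1 + A·e^(−rt)) = K/2 → A·e^(−rt) = 1.
e^(−0.104t) = 1/15.179 = 0.0658818, so t = ln(15.179)/0.104 = 2.7199/0.104 = 26.153.

26.15 months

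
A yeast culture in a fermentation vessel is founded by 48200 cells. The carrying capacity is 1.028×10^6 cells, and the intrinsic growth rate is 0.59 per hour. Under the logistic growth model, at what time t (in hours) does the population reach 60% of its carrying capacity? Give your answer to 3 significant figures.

5.79 hours

A = (K − N₀)/N₀ = (1.028×10^6 − 48200)/48200 = 20.328.
Solve 1.028×10^6/(1 + 20.328·e^(−0.59t)) = 616800: 1 + 20.328·e^(−0.59t) = 1.6667, so e^(−0.59t) = 0.0327958.
−0.59·t = ln(0.0327958) = -3.4175, so t = 3.4175/0.59 = 5.7923.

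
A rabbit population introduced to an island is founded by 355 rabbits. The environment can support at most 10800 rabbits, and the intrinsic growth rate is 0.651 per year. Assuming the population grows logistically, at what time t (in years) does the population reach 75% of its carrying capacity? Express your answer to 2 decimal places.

A = (K − N₀)/N₀ = (10800 − 355)/355 = 29.423.
Solve 10800/(1 + 29.423·e^(−0.651t)) = 8100: 1 + 29.423·e^(−0.651t) = 1.3333, so e^(−0.651t) = 0.0113292.
−0.651·t = ln(0.0113292) = -4.4804, so t = 4.4804/0.651 = 6.8823.

6.88 years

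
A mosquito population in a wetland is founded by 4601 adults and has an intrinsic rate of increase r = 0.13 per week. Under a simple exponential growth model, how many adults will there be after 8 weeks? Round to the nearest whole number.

N(t) = N₀·e^(rt) = 4601 × e^(0.13×8) = 4601 × e^1.04.
e^1.04 ≈ 2.8292, so N ≈ 4601 × 2.8292 = 13017.2.

13017 adults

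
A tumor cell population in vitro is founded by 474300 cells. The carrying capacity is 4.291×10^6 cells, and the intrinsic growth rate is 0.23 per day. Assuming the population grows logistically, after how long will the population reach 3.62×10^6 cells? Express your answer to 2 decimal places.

16.39 days

A = (K − N₀)/N₀ = (4.291×10^6 − 474300)/474300 = 8.047.
Solve 4.291×10^6/(1 + 8.047·e^(−0.23t)) = 3.62×10^6: 1 + 8.047·e^(−0.23t) = 1.1854, so e^(−0.23t) = 0.0230345.
−0.23·t = ln(0.0230345) = -3.7708, so t = 3.7708/0.23 = 16.395.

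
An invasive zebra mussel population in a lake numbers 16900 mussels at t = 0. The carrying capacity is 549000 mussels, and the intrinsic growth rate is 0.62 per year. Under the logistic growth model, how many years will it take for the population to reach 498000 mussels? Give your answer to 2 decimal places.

A = (K − N₀)/N₀ = (549000 − 16900)/16900 = 31.485.
Solve 549000/(1 + 31.485·e^(−0.62t)) = 498000: 1 + 31.485·e^(−0.62t) = 1.1024, so e^(−0.62t) = 0.00325263.
−0.62·t = ln(0.00325263) = -5.7283, so t = 5.7283/0.62 = 9.2392.

9.24 years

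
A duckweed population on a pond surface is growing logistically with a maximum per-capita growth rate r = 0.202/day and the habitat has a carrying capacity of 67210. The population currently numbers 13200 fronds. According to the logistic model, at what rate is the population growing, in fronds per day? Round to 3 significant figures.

2140 fronds per day

dN/dt = rN(1 − N/K) = 0.202 × 13200 × (1 − 13200/67210).
1 − 13200/67210 = 0.8036; dN/dt = 0.202 × 13200 × 0.8036 = 2142.7.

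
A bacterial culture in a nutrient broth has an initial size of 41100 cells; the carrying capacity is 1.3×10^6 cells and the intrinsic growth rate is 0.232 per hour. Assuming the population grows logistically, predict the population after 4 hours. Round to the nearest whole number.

99165 cells

A = (K − N₀)/N₀ = (1.3×10^6 − 41100)/41100 = 30.63.
N(t) = K/(1 + A·e^(−rt)) = 1.3×10^6/(1 + 30.63×e^(−0.232×4)).
e^(−0.928) = 0.39534; denominator = 1 + 30.63×0.39534 = 13.109.
N = 1.3×10^6/13.109 = 99165.2.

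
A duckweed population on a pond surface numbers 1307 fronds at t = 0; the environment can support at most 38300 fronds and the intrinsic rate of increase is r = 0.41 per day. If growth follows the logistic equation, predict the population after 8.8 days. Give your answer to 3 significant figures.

A = (K − N₀)/N₀ = (38300 − 1307)/1307 = 28.304.
N(t) = K/(1 + A·e^(−rt)) = 38300/(1 + 28.304×e^(−0.41×8.8)).
e^(−3.608) = 0.027106; denominator = 1 + 28.304×0.027106 = 1.7672.
N = 38300/1.7672 = 21672.7.

21700 fronds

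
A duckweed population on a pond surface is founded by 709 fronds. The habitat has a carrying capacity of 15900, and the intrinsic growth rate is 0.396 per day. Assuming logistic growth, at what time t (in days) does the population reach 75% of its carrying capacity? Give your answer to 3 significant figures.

A = (K − N₀)/N₀ = (15900 − 709)/709 = 21.426.
Solve 15900/(1 + 21.426·e^(−0.396t)) = 11925: 1 + 21.426·e^(−0.396t) = 1.3333, so e^(−0.396t) = 0.0155575.
−0.396·t = ln(0.0155575) = -4.1632, so t = 4.1632/0.396 = 10.513.

10.5 days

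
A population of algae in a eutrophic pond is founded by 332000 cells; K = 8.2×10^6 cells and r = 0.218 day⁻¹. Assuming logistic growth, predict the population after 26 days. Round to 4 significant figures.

A = (K − N₀)/N₀ = (8.2×10^6 − 332000)/332000 = 23.699.
N(t) = K/(1 + A·e^(−rt)) = 8.2×10^6/(1 + 23.699×e^(−0.218×26)).
e^(−5.668) = 0.0034548; denominator = 1 + 23.699×0.0034548 = 1.0819.
N = 8.2×10^6/1.0819 = 7.579442×10^6.

7579000 cells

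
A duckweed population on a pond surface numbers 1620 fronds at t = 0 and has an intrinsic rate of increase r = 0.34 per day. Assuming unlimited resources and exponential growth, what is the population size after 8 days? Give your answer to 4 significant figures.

N(t) = N₀·e^(rt) = 1620 × e^(0.34×8) = 1620 × e^2.72.
e^2.72 ≈ 15.18, so N ≈ 1620 × 15.18 = 24592.1.

24590 fronds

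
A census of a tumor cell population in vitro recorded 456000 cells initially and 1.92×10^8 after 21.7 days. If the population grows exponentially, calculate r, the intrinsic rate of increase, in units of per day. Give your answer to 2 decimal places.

0.28 per day

From N(t) = N₀·e^(rt): e^(r·21.7) = 1.92×10^8/456000 = 421.05.
r·21.7 = ln(421.05) = 6.0428, so r = 6.0428/21.7 = 0.27847.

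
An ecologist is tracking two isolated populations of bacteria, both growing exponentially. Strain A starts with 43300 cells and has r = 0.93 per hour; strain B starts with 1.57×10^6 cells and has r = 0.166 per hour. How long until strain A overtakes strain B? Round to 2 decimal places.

4.70 hours

Set 43300·e^(0.93t) = 1.57×10^6·e^(0.166t).
e^((0.93 − 0.166)t) = 1.57×10^6/43300 → e^(0.764·t) = 36.259.
0.764·t = ln(36.259) = 3.5907, so t = 3.5907/0.764 = 4.6998.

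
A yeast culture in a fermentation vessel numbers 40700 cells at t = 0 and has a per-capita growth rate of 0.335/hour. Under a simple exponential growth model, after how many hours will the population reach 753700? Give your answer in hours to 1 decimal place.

Set N₀·e^(rt) = 753700: e^(0.335·t) = 753700/40700 = 18.518.
0.335·t = ln(18.518) = 2.9188, so t = 2.9188/0.335 = 8.7127.

8.7 hours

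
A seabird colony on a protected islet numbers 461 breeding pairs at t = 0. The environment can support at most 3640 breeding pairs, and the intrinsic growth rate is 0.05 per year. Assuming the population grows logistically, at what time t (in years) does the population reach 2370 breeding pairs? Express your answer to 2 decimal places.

A = (K − N₀)/N₀ = (3640 − 461)/461 = 6.8959.
Solve 3640/(1 + 6.8959·e^(−0.05t)) = 2370: 1 + 6.8959·e^(−0.05t) = 1.5359, so e^(−0.05t) = 0.077708.
−0.05·t = ln(0.077708) = -2.5548, so t = 2.5548/0.05 = 51.096.

51.10 years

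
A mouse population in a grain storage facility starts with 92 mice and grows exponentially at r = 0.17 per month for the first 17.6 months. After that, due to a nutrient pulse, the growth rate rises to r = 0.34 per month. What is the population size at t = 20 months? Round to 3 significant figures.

Phase 1: N(17.6) = 92·e^(0.17×17.6) = 92·e^2.992 = 1833.15.
Phase 2 runs for 20 − 17.6 = 2.4 months at r = 0.34.
N(20) = 1833.15·e^(0.34×2.4) = 1833.15·e^0.816 = 4145.54.

4150 mice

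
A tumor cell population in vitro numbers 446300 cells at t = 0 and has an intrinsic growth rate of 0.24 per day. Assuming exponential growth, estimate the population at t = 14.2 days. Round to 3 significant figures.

13500000 cells

N(t) = N₀·e^(rt) = 446300 × e^(0.24×14.2) = 446300 × e^3.408.
e^3.408 ≈ 30.205, so N ≈ 446300 × 30.205 = 1.348039×10^7.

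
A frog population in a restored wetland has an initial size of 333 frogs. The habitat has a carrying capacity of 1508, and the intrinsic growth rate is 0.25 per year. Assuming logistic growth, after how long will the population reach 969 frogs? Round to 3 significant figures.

7.39 years

A = (K − N₀)/N₀ = (1508 − 333)/333 = 3.5285.
Solve 1508/(1 + 3.5285·e^(−0.25t)) = 969: 1 + 3.5285·e^(−0.25t) = 1.5562, so e^(−0.25t) = 0.157642.
−0.25·t = ln(0.157642) = -1.8474, so t = 1.8474/0.25 = 7.3897.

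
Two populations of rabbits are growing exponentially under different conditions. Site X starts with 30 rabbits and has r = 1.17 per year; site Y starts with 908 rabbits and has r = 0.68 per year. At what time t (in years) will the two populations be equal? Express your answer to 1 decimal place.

7.0 years

Set 30·e^(1.17t) = 908·e^(0.68t).
e^((1.17 − 0.68)t) = 908/30 → e^(0.49·t) = 30.267.
0.49·t = ln(30.267) = 3.41, so t = 3.41/0.49 = 6.9593.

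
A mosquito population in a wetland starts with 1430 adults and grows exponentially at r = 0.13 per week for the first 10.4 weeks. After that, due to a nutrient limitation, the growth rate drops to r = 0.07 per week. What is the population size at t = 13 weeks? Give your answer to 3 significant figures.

6630 adults

Phase 1: N(10.4) = 1430·e^(0.13×10.4) = 1430·e^1.352 = 5527.16.
Phase 2 runs for 13 − 10.4 = 2.6 weeks at r = 0.07.
N(13) = 5527.16·e^(0.07×2.6) = 5527.16·e^0.182 = 6630.46.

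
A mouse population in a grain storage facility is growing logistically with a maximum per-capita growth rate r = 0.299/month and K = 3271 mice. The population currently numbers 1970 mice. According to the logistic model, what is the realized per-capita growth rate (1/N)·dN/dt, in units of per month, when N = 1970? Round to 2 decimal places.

(1/N)·dN/dt = r(1 − N/K) = 0.299 × (1 − 1970/3271).
= 0.299 × 0.39774 = 0.11892.

0.12 per month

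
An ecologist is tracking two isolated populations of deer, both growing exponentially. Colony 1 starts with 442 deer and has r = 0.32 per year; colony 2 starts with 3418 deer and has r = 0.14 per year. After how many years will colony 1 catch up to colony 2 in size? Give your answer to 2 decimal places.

Set 442·e^(0.32t) = 3418·e^(0.14t).
e^((0.32 − 0.14)t) = 3418/442 → e^(0.18·t) = 7.733.
0.18·t = ln(7.733) = 2.0455, so t = 2.0455/0.18 = 11.364.

11.36 years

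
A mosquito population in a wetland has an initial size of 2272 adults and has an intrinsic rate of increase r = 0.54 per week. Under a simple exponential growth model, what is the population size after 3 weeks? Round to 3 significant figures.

N(t) = N₀·e^(rt) = 2272 × e^(0.54×3) = 2272 × e^1.62.
e^1.62 ≈ 5.0531, so N ≈ 2272 × 5.0531 = 11480.6.

11500 adults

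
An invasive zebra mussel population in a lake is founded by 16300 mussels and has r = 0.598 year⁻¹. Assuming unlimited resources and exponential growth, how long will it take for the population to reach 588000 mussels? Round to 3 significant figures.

6.00 years

Set N₀·e^(rt) = 588000: e^(0.598·t) = 588000/16300 = 36.074.
0.598·t = ln(36.074) = 3.5856, so t = 3.5856/0.598 = 5.9959.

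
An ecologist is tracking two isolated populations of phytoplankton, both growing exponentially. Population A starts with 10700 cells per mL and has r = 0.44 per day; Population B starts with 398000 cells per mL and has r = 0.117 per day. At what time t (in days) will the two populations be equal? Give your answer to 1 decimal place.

Set 10700·e^(0.44t) = 398000·e^(0.117t).
e^((0.44 − 0.117)t) = 398000/10700 → e^(0.323·t) = 37.196.
0.323·t = ln(37.196) = 3.6162, so t = 3.6162/0.323 = 11.196.

11.2 days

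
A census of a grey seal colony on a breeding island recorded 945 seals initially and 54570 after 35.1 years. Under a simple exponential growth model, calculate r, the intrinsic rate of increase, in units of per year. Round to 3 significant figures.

0.116 per year

From N(t) = N₀·e^(rt): e^(r·35.1) = 54570/945 = 57.746.
r·35.1 = ln(57.746) = 4.0561, so r = 4.0561/35.1 = 0.11556.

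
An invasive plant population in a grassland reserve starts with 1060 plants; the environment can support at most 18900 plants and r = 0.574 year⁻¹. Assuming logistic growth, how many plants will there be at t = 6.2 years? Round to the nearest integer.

A = (K − N₀)/N₀ = (18900 − 1060)/1060 = 16.83.
N(t) = K/(1 + A·e^(−rt)) = 18900/(1 + 16.83×e^(−0.574×6.2)).
e^(−3.559) = 0.028473; denominator = 1 + 16.83×0.028473 = 1.4792.
N = 18900/1.4792 = 12777.1.

12777 plants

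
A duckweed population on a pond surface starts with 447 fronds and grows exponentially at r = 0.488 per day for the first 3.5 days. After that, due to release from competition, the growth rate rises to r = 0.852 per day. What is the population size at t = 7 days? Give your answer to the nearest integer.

Phase 1: N(3.5) = 447·e^(0.488×3.5) = 447·e^1.708 = 2466.51.
Phase 2 runs for 7 − 3.5 = 3.5 days at r = 0.852.
N(7) = 2466.51·e^(0.852×3.5) = 2466.51·e^2.982 = 48657.4.

48657 fronds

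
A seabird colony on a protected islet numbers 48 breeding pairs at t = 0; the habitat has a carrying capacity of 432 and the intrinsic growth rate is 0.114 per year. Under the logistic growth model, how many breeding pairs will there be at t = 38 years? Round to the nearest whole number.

391 breeding pairs

A = (K − N₀)/N₀ = (432 − 48)/48 = 8.
N(t) = K/(1 + A·e^(−rt)) = 432/(1 + 8×e^(−0.114×38)).
e^(−4.332) = 0.013141; denominator = 1 + 8×0.013141 = 1.1051.
N = 432/1.1051 = 390.904.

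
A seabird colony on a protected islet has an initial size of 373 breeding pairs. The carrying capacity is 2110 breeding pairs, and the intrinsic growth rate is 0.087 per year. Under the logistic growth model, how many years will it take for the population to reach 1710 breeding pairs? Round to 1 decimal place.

34.4 years

A = (K − N₀)/N₀ = (2110 − 373)/373 = 4.6568.
Solve 2110/(1 + 4.6568·e^(−0.087t)) = 1710: 1 + 4.6568·e^(−0.087t) = 1.2339, so e^(−0.087t) = 0.0502311.
−0.087·t = ln(0.0502311) = -2.9911, so t = 2.9911/0.087 = 34.381.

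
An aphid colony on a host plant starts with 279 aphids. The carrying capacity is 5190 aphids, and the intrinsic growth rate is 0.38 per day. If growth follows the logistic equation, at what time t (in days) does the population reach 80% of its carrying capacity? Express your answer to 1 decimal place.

11.2 days

A = (K − N₀)/N₀ = (5190 − 279)/279 = 17.602.
Solve 5190/(1 + 17.602·e^(−0.38t)) = 4152: 1 + 17.602·e^(−0.38t) = 1.25, so e^(−0.38t) = 0.0142028.
−0.38·t = ln(0.0142028) = -4.2543, so t = 4.2543/0.38 = 11.196.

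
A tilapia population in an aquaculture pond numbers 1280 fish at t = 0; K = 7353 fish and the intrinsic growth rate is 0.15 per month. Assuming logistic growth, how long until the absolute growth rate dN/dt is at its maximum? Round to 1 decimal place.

10.4 months

Logistic growth is fastest at N = K/2 = 3676.5.
A = (K − N₀)/N₀ = 4.7445. Set K/(1 + A·e^(−rt)) = K/2 → A·e^(−rt) = 1.
e^(−0.15t) = 1/4.7445 = 0.210769, so t = ln(4.7445)/0.15 = 1.557/0.15 = 10.38.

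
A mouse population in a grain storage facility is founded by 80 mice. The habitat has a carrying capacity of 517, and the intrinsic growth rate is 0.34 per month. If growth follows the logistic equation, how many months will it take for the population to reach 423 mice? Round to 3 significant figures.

9.42 months

A = (K − N₀)/N₀ = (517 − 80)/80 = 5.4625.
Solve 517/(1 + 5.4625·e^(−0.34t)) = 423: 1 + 5.4625·e^(−0.34t) = 1.2222, so e^(−0.34t) = 0.0406814.
−0.34·t = ln(0.0406814) = -3.202, so t = 3.202/0.34 = 9.4176.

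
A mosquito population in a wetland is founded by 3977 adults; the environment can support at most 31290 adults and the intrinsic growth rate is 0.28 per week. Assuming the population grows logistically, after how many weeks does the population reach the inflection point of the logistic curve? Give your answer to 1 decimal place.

6.9 weeks

Logistic growth is fastest at N = K/2 = 15645.
A = (K − N₀)/N₀ = 6.8677. Set K/(1 + A·e^(−rt)) = K/2 → A·e^(−rt) = 1.
e^(−0.28t) = 1/6.8677 = 0.145608, so t = ln(6.8677)/0.28 = 1.9268/0.28 = 6.8816.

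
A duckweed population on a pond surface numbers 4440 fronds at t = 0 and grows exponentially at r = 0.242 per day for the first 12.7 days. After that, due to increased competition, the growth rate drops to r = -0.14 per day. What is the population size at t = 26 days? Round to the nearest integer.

14910 fronds

Phase 1: N(12.7) = 4440·e^(0.242×12.7) = 4440·e^3.073 = 95971.8.
Phase 2 runs for 26 − 12.7 = 13.3 days at r = -0.14.
N(26) = 95971.8·e^(-0.14×13.3) = 95971.8·e^-1.862 = 14910.3.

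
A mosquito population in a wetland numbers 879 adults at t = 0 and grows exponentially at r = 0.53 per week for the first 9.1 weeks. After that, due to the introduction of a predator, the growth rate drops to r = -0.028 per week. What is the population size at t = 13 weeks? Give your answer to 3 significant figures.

Phase 1: N(9.1) = 879·e^(0.53×9.1) = 879·e^4.823 = 109293.
Phase 2 runs for 13 − 9.1 = 3.9 weeks at r = -0.028.
N(13) = 109293·e^(-0.028×3.9) = 109293·e^-0.1092 = 97986.5.

98000 adults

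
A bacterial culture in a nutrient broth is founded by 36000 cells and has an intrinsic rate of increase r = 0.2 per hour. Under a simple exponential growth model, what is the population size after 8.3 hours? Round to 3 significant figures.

189000 cells

N(t) = N₀·e^(rt) = 36000 × e^(0.2×8.3) = 36000 × e^1.66.
e^1.66 ≈ 5.2593, so N ≈ 36000 × 5.2593 = 189335.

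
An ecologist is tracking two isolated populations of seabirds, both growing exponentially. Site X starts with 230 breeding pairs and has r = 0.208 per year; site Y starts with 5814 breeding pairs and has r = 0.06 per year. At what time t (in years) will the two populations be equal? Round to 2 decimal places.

21.82 years

Set 230·e^(0.208t) = 5814·e^(0.06t).
e^((0.208 − 0.06)t) = 5814/230 → e^(0.148·t) = 25.278.
0.148·t = ln(25.278) = 3.2299, so t = 3.2299/0.148 = 21.824.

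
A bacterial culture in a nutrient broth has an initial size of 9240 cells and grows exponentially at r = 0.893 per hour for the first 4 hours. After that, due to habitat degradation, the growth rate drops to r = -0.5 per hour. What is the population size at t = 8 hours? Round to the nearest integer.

44502 cells

Phase 1: N(4) = 9240·e^(0.893×4) = 9240·e^3.572 = 328830.
Phase 2 runs for 8 − 4 = 4 hours at r = -0.5.
N(8) = 328830·e^(-0.5×4) = 328830·e^-2 = 44502.3.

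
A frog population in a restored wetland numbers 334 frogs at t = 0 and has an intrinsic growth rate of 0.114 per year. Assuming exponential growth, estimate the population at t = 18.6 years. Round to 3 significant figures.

N(t) = N₀·e^(rt) = 334 × e^(0.114×18.6) = 334 × e^2.12.
e^2.12 ≈ 8.3345, so N ≈ 334 × 8.3345 = 2783.71.

2780 frogs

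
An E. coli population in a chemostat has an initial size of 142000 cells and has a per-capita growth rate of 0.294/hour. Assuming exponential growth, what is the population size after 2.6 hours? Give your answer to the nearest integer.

304974 cells

N(t) = N₀·e^(rt) = 142000 × e^(0.294×2.6) = 142000 × e^0.7644.
e^0.7644 ≈ 2.1477, so N ≈ 142000 × 2.1477 = 304974.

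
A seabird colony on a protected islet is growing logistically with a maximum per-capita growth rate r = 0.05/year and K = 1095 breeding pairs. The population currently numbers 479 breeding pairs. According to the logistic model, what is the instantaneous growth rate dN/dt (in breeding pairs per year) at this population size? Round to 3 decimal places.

dN/dt = rN(1 − N/K) = 0.05 × 479 × (1 − 479/1095).
1 − 479/1095 = 0.56256; dN/dt = 0.05 × 479 × 0.56256 = 13.473.

13.473 breeding pairs per year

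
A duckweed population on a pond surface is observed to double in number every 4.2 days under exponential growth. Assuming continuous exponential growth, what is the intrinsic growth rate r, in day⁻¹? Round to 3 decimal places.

r = ln(2)/t_d = 0.6931/4.2 = 0.16504.

0.165 per day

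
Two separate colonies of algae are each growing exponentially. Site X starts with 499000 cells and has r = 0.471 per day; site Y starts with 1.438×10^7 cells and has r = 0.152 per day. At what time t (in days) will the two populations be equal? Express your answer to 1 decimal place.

10.5 days

Set 499000·e^(0.471t) = 1.438×10^7·e^(0.152t).
e^((0.471 − 0.152)t) = 1.438×10^7/499000 → e^(0.319·t) = 28.818.
0.319·t = ln(28.818) = 3.361, so t = 3.361/0.319 = 10.536.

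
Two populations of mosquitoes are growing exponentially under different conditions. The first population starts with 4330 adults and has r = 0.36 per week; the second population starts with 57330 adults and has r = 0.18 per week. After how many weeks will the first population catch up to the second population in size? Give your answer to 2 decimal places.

14.35 weeks

Set 4330·e^(0.36t) = 57330·e^(0.18t).
e^((0.36 − 0.18)t) = 57330/4330 → e^(0.18·t) = 13.24.
0.18·t = ln(13.24) = 2.5833, so t = 2.5833/0.18 = 14.351.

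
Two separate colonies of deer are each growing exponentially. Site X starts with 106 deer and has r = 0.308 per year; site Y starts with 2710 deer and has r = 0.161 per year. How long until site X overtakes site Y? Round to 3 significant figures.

22.0 years

Set 106·e^(0.308t) = 2710·e^(0.161t).
e^((0.308 − 0.161)t) = 2710/106 → e^(0.147·t) = 25.566.
0.147·t = ln(25.566) = 3.2413, so t = 3.2413/0.147 = 22.049.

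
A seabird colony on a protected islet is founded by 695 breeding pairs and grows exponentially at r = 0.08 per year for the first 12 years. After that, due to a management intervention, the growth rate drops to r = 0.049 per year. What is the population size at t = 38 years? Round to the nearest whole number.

Phase 1: N(12) = 695·e^(0.08×12) = 695·e^0.96 = 1815.13.
Phase 2 runs for 38 − 12 = 26 years at r = 0.049.
N(38) = 1815.13·e^(0.049×26) = 1815.13·e^1.274 = 6489.31.

6489 breeding pairs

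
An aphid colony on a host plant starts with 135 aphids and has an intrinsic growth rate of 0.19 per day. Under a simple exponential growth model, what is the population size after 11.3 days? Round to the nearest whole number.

1155 aphids

N(t) = N₀·e^(rt) = 135 × e^(0.19×11.3) = 135 × e^2.147.
e^2.147 ≈ 8.5591, so N ≈ 135 × 8.5591 = 1155.48.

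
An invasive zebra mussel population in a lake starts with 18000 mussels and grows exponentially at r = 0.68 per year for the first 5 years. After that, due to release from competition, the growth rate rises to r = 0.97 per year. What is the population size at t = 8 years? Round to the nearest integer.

Phase 1: N(5) = 18000·e^(0.68×5) = 18000·e^3.4 = 539354.
Phase 2 runs for 8 − 5 = 3 years at r = 0.97.
N(8) = 539354·e^(0.97×3) = 539354·e^2.91 = 9.900809×10^6.

9900809 mussels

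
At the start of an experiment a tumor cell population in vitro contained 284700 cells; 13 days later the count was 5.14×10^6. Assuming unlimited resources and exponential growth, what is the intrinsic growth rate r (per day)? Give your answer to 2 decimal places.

From N(t) = N₀·e^(rt): e^(r·13) = 5.14×10^6/284700 = 18.054.
r·13 = ln(18.054) = 2.8934, so r = 2.8934/13 = 0.22257.

0.22 per day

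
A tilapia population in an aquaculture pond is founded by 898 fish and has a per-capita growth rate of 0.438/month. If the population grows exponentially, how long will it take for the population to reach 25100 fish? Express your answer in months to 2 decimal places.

Set N₀·e^(rt) = 25100: e^(0.438·t) = 25100/898 = 27.951.
0.438·t = ln(27.951) = 3.3305, so t = 3.3305/0.438 = 7.6038.

7.60 months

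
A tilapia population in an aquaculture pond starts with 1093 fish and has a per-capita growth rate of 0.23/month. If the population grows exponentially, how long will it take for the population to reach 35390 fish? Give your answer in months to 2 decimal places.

15.12 months

Set N₀·e^(rt) = 35390: e^(0.23·t) = 35390/1093 = 32.379.
0.23·t = ln(32.379) = 3.4775, so t = 3.4775/0.23 = 15.12.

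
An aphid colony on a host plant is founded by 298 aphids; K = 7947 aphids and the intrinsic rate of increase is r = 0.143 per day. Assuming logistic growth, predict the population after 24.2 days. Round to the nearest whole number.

A = (K − N₀)/N₀ = (7947 − 298)/298 = 25.668.
N(t) = K/(1 + A·e^(−rt)) = 7947/(1 + 25.668×e^(−0.143×24.2)).
e^(−3.461) = 0.031411; denominator = 1 + 25.668×0.031411 = 1.8062.
N = 7947/1.8062 = 4399.73.

4400 aphids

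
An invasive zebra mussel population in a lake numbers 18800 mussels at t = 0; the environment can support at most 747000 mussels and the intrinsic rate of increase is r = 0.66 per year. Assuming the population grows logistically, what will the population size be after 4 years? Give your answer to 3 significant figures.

198000 mussels

A = (K − N₀)/N₀ = (747000 − 18800)/18800 = 38.734.
N(t) = K/(1 + A·e^(−rt)) = 747000/(1 + 38.734×e^(−0.66×4)).
e^(−2.64) = 0.071361; denominator = 1 + 38.734×0.071361 = 3.7641.
N = 747000/3.7641 = 198453.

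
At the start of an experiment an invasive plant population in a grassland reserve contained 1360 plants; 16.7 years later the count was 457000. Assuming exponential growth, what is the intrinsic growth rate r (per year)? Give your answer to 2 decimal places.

0.35 per year

From N(t) = N₀·e^(rt): e^(r·16.7) = 457000/1360 = 336.03.
r·16.7 = ln(336.03) = 5.8172, so r = 5.8172/16.7 = 0.34834.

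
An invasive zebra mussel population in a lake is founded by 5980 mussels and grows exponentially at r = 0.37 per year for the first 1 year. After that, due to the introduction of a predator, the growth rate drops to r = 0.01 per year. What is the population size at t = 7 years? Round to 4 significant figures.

9193 mussels

Phase 1: N(1) = 5980·e^(0.37×1) = 5980·e^0.37 = 8657.45.
Phase 2 runs for 7 − 1 = 6 years at r = 0.01.
N(7) = 8657.45·e^(0.01×6) = 8657.45·e^0.06 = 9192.8.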